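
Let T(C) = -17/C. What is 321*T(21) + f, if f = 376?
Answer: 813/7 ≈ 116.14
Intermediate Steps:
321*T(21) + f = 321*(-17/21) + 376 = -1819/7 + 376 = 813/7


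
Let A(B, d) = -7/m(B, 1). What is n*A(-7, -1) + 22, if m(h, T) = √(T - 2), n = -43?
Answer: 22 - 301*I ≈ 22.0 - 301.0*I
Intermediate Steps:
m(h, T) = √(-2 + T)
A(B, d) = 7*I (A(B, d) = -7/√(-2 + 1) = -7*(-I) = -(-7)*I = 7*I)
n*A(-7, -1) + 22 = -301*I + 22 = 22 - 301*I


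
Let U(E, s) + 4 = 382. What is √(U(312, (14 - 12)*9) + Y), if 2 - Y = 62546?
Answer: I*√62166 ≈ 249.33*I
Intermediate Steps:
U(E, s) = 378 (U(E, s) = -4 + 382 = 378)
Y = -62544 (Y = 2 - 1*62546 = 2 - 62546 = -62544)
√(U(312, (14 - 12)*9) + Y) = √(378 - 62544) = √(-62166) = I*√62166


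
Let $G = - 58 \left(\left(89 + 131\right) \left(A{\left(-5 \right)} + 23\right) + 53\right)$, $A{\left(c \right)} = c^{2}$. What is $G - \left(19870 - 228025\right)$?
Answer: $-407399$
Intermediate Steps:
$G = -615554$ ($G = - 58 \left(\left(89 + 131\right) \left(\left(-5\right)^{2} + 23\right) + 53\right) = - 58 \left(220 \left(25 + 23\right) + 53\right) = - 58 \left(220 \cdot 48 + 53\right) = - 58 \left(10560 + 53\right) = \left(-58\right) 10613 = -615554$)
$G - \left(19870 - 228025\right) = -615554 - \left(19870 - 228025\right) = -615554 - -208155 = -615554 + 208155 = -407399$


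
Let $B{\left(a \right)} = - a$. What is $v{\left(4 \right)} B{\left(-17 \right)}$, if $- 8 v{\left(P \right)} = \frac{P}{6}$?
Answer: $- \frac{17}{12} \approx -1.4167$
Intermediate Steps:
$v{\left(P \right)} = - \frac{P}{48}$ ($v{\left(P \right)} = - \frac{P \frac{1}{6}}{8} = - \frac{\frac{1}{6} P}{8} = - \frac{P}{48}$)
$v{\left(4 \right)} B{\left(-17 \right)} = \left(- \frac{1}{48}\right) 4 \left(\left(-1\right) \left(-17\right)\right) = \left(- \frac{1}{12}\right) 17 = - \frac{17}{12}$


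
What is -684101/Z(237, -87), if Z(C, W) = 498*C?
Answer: -684101/118026 ≈ -5.7962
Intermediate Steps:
-684101/Z(237, -87) = -684101/(498*237) = -684101/118026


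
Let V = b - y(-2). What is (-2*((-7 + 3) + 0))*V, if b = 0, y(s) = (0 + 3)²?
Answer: -72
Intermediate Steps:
y(s) = 9 (y(s) = 3² = 9)
V = -9 (V = 0 - 1*9 = 0 - 9 = -9)
(-2*((-7 + 3) + 0))*V = -2*((-7 + 3) + 0)*(-9) = -2*(-4 + 0)*(-9) = -2*(-4)*(-9) = 8*(-9) = -72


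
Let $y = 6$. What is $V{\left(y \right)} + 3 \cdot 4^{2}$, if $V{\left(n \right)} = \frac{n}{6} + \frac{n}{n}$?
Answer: $50$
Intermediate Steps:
$V{\left(n \right)} = 1 + \frac{n}{6}$ ($V{\left(n \right)} = n \frac{1}{6} + 1 = \frac{n}{6} + 1 = 1 + \frac{n}{6}$)
$V{\left(y \right)} + 3 \cdot 4^{2} = \left(1 + \frac{1}{6} \cdot 6\right) + 3 \cdot 4^{2} = \left(1 + 1\right) + 3 \cdot 16 = 2 + 48 = 50$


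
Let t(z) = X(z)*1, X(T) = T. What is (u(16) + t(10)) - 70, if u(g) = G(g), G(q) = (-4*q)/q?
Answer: -64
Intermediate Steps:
G(q) = -4
u(g) = -4
t(z) = z (t(z) = z*1 = z)
(u(16) + t(10)) - 70 = (-4 + 10) - 70 = 6 - 70 = -64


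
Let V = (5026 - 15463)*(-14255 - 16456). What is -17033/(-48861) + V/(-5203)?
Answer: -15661362252028/254223783 ≈ -61605.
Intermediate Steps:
V = 320530707 (V = -10437*(-30711) = 320530707)
-17033/(-48861) + V/(-5203) = -17033/(-48861) + 320530707/(-5203) = -17033*(-1/48861) + 320530707*(-1/5203) = 17033/48861 - 320530707/5203 = -15661362252028/254223783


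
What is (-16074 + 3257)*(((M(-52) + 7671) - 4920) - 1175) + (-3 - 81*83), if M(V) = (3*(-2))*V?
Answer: -24205222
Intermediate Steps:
M(V) = -6*V
(-16074 + 3257)*(((M(-52) + 7671) - 4920) - 1175) + (-3 - 81*83) = (-16074 + 3257)*(((-6*(-52) + 7671) - 4920) - 1175) + (-3 - 81*83) = -12817*(((312 + 7671) - 4920) - 1175) + (-3 - 6723) = -12817*((7983 - 4920) - 1175) - 6726 = -12817*(3063 - 1175) - 6726 = -12817*1888 - 6726 = -24198496 - 6726 = -24205222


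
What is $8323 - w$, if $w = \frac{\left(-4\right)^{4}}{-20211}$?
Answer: $\frac{168216409}{20211} \approx 8323.0$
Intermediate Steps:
$w = - \frac{256}{20211}$ ($w = 256 \left(- \frac{1}{20211}\right) = - \frac{256}{20211} \approx -0.012666$)
$8323 - w = 8323 - - \frac{256}{20211} = 8323 + \frac{256}{20211} = \frac{168216409}{20211}$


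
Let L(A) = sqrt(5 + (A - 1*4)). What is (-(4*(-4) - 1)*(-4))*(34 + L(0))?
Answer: -2380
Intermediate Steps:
L(A) = sqrt(1 + A) (L(A) = sqrt(5 + (A - 4)) = sqrt(5 + (-4 + A)) = sqrt(1 + A))
(-(4*(-4) - 1)*(-4))*(34 + L(0)) = (-(4*(-4) - 1)*(-4))*(34 + sqrt(1 + 0)) = (-(-16 - 1)*(-4))*(34 + sqrt(1)) = (-1*(-17)*(-4))*(34 + 1) = (17*(-4))*35 = -68*35 = -2380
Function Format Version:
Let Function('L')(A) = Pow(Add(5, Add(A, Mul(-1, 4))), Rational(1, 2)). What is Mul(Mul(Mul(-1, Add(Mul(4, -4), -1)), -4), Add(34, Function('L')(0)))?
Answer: -2380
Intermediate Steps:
Function('L')(A) = Pow(Add(1, A), Rational(1, 2)) (Function('L')(A) = Pow(Add(5, Add(A, -4)), Rational(1, 2)) = Pow(Add(5, Add(-4, A)), Rational(1, 2)) = Pow(Add(1, A), Rational(1, 2)))
Mul(Mul(Mul(-1, Add(Mul(4, -4), -1)), -4), Add(34, Function('L')(0))) = Mul(Mul(Mul(-1, Add(Mul(4, -4), -1)), -4), Add(34, Pow(Add(1, 0), Rational(1, 2)))) = Mul(Mul(Mul(-1, Add(-16, -1)), -4), Add(34, Pow(1, Rational(1, 2)))) = Mul(Mul(Mul(-1, -17), -4), Add(34, 1)) = Mul(Mul(17, -4), 35) = Mul(-68, 35) = -2380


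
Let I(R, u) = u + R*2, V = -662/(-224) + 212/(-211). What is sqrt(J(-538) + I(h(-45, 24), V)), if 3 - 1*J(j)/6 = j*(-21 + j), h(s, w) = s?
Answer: I*sqrt(62985874909867)/5908 ≈ 1343.3*I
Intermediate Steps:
J(j) = 18 - 6*j*(-21 + j)
V = 46097/23632 (V = -662*(-1/224) + 212*(-1/211) = 331/112 - 212/211 = 46097/23632 ≈ 1.9506)
I(R, u) = u + 2*R
sqrt(J(-538) + I(h(-45, 24), V)) = sqrt((18 - 6*(-538)**2 + 126*(-538)) + (46097/23632 + 2*(-45))) = sqrt((18 - 6*289444 - 67788) + (46097/23632 - 90)) = sqrt((18 - 1736664 - 67788) - 2080783/23632) = sqrt(-1804434 - 2080783/23632) = sqrt(-42644465071/23632) = I*sqrt(62985874909867)/5908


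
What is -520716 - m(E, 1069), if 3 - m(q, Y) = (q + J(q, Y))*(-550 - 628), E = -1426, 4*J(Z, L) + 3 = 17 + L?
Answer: 1680331/2 ≈ 8.4017e+5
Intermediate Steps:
J(Z, L) = 7/2 + L/4 (J(Z, L) = -¾ + (17 + L)/4 = -¾ + (17/4 + L/4) = 7/2 + L/4)
m(q, Y) = 4126 + 1178*q + 589*Y/2 (m(q, Y) = 3 - (q + (7/2 + Y/4))*(-550 - 628) = 3 - (7/2 + q + Y/4)*(-1178) = 3 - (-4123 - 1178*q - 589*Y/2) = 3 + (4123 + 1178*q + 589*Y/2) = 4126 + 1178*q + 589*Y/2)
-520716 - m(E, 1069) = -520716 - (4126 + 1178*(-1426) + (589/2)*1069) = -520716 - (4126 - 1679828 + 629641/2) = -520716 - 1*(-2721763/2) = -520716 + 2721763/2 = 1680331/2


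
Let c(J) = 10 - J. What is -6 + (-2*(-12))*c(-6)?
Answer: 378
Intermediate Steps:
-6 + (-2*(-12))*c(-6) = -6 + (-2*(-12))*(10 - 1*(-6)) = -6 + 24*(10 + 6) = -6 + 24*16 = -6 + 384 = 378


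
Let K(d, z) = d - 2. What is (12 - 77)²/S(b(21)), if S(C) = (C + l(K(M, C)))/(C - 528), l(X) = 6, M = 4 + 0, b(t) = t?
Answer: -714025/9 ≈ -79336.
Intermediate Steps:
M = 4
K(d, z) = -2 + d
S(C) = (6 + C)/(-528 + C) (S(C) = (C + 6)/(C - 528) = (6 + C)/(-528 + C))
(12 - 77)²/S(b(21)) = (12 - 77)²/(((6 + 21)/(-528 + 21))) = (-65)²/((27/(-507))) = 4225/((-1/507*27)) = 4225/(-9/169) = 4225*(-169/9) = -714025/9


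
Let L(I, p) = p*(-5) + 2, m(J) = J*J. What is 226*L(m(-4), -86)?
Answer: 97632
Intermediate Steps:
m(J) = J**2
L(I, p) = 2 - 5*p (L(I, p) = -5*p + 2 = 2 - 5*p)
226*L(m(-4), -86) = 226*(2 - 5*(-86)) = 226*(2 + 430) = 226*432 = 97632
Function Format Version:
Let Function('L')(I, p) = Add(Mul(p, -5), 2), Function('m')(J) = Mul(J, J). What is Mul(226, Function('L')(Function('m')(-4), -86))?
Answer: 97632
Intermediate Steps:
Function('m')(J) = Pow(J, 2)
Function('L')(I, p) = Add(2, Mul(-5, p)) (Function('L')(I, p) = Add(Mul(-5, p), 2) = Add(2, Mul(-5, p)))
Mul(226, Function('L')(Function('m')(-4), -86)) = Mul(226, Add(2, Mul(-5, -86))) = Mul(226, Add(2, 430)) = Mul(226, 432) = 97632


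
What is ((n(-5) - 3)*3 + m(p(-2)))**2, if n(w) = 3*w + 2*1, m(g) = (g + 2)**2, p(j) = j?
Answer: 2304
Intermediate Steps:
m(g) = (2 + g)**2
n(w) = 2 + 3*w (n(w) = 3*w + 2 = 2 + 3*w)
((n(-5) - 3)*3 + m(p(-2)))**2 = (((2 + 3*(-5)) - 3)*3 + (2 - 2)**2)**2 = (((2 - 15) - 3)*3 + 0**2)**2 = ((-13 - 3)*3 + 0)**2 = (-16*3 + 0)**2 = (-48 + 0)**2 = (-48)**2 = 2304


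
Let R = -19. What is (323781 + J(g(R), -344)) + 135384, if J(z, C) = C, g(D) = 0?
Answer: 458821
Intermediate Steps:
(323781 + J(g(R), -344)) + 135384 = (323781 - 344) + 135384 = 323437 + 135384 = 458821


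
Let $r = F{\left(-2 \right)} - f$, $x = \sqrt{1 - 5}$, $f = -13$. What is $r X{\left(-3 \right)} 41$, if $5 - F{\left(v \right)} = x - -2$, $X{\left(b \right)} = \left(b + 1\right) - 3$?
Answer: $-3280 + 410 i \approx -3280.0 + 410.0 i$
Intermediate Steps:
$X{\left(b \right)} = -2 + b$ ($X{\left(b \right)} = \left(1 + b\right) - 3 = -2 + b$)
$x = 2 i$ ($x = \sqrt{-4} = 2 i \approx 2.0 i$)
$F{\left(v \right)} = 3 - 2 i$ ($F{\left(v \right)} = 5 - \left(2 i - -2\right) = 5 - \left(2 i + 2\right) = 5 - \left(2 + 2 i\right) = 3 - 2 i$)
$r = 16 - 2 i$ ($r = \left(3 - 2 i\right) - -13 = \left(3 - 2 i\right) + 13 = 16 - 2 i \approx 16.0 - 2.0 i$)
$r X{\left(-3 \right)} 41 = \left(16 - 2 i\right) \left(-2 - 3\right) 41 = \left(16 - 2 i\right) \left(-5\right) 41 = \left(-80 + 10 i\right) 41 = -3280 + 410 i$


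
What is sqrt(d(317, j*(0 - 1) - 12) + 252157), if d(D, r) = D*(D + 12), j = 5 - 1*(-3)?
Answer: 5*sqrt(14258) ≈ 597.03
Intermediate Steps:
j = 8 (j = 5 + 3 = 8)
d(D, r) = D*(12 + D)
sqrt(d(317, j*(0 - 1) - 12) + 252157) = sqrt(317*(12 + 317) + 252157) = sqrt(317*329 + 252157) = sqrt(104293 + 252157) = sqrt(356450) = 5*sqrt(14258)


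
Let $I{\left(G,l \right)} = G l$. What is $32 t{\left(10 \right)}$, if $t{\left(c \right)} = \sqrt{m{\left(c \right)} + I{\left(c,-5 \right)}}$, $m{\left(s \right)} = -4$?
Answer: $96 i \sqrt{6} \approx 235.15 i$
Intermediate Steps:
$t{\left(c \right)} = \sqrt{-4 - 5 c}$ ($t{\left(c \right)} = \sqrt{-4 + c \left(-5\right)} = \sqrt{-4 - 5 c}$)
$32 t{\left(10 \right)} = 32 \sqrt{-4 - 50} = 32 \sqrt{-54} = 32 \cdot 3 i \sqrt{6} = 96 i \sqrt{6}$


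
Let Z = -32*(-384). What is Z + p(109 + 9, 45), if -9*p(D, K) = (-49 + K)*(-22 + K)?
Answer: 110684/9 ≈ 12298.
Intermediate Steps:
p(D, K) = -(-49 + K)*(-22 + K)/9
Z = 12288
Z + p(109 + 9, 45) = 12288 + (-1078/9 - 1/9*45**2 + (71/9)*45) = 12288 + (-1078/9 - 1/9*2025 + 355) = 12288 + (-1078/9 - 225 + 355) = 12288 + 92/9 = 110684/9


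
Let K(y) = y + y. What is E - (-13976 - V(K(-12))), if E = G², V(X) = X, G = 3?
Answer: 13961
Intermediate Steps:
K(y) = 2*y
E = 9 (E = 3² = 9)
E - (-13976 - V(K(-12))) = 9 - (-13976 - 2*(-12)) = 9 - (-13976 - 1*(-24)) = 9 - (-13976 + 24) = 9 - 1*(-13952) = 9 + 13952 = 13961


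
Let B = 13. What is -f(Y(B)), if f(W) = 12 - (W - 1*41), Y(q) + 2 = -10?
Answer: -65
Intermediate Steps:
Y(q) = -12 (Y(q) = -2 - 10 = -12)
f(W) = 53 - W (f(W) = 12 - (W - 41) = 12 - (-41 + W) = 12 + (41 - W) = 53 - W)
-f(Y(B)) = -(53 - 1*(-12)) = -(53 + 12) = -1*65 = -65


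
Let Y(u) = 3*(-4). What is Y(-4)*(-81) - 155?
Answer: 817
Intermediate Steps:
Y(u) = -12
Y(-4)*(-81) - 155 = -12*(-81) - 155 = 972 - 155 = 817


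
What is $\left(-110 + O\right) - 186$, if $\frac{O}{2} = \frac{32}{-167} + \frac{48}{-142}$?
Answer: $- \frac{3522232}{11857} \approx -297.06$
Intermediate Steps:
$O = - \frac{12560}{11857}$ ($O = 2 \left(\frac{32}{-167} + \frac{48}{-142}\right) = 2 \left(32 \left(- \frac{1}{167}\right) + 48 \left(- \frac{1}{142}\right)\right) = 2 \left(- \frac{32}{167} - \frac{24}{71}\right) = 2 \left(- \frac{6280}{11857}\right) = - \frac{12560}{11857} \approx -1.0593$)
$\left(-110 + O\right) - 186 = \left(-110 - \frac{12560}{11857}\right) - 186 = - \frac{1316830}{11857} - 186 = - \frac{3522232}{11857}$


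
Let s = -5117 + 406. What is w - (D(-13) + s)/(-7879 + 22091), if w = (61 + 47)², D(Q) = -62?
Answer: 165773541/14212 ≈ 11664.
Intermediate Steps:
s = -4711
w = 11664 (w = 108² = 11664)
w - (D(-13) + s)/(-7879 + 22091) = 11664 - (-62 - 4711)/(-7879 + 22091) = 11664 - (-4773)/14212 = 11664 - 1*(-4773/14212) = 11664 + 4773/14212 = 165773541/14212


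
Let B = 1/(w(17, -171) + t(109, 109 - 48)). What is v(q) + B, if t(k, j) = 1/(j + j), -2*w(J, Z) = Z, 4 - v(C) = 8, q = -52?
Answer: -20803/5216 ≈ -3.9883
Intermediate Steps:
v(C) = -4 (v(C) = 4 - 1*8 = 4 - 8 = -4)
w(J, Z) = -Z/2
t(k, j) = 1/(2*j)
B = 61/5216 (B = 1/(-½*(-171) + 1/(2*(109 - 48))) = 1/(171/2 + (½)/61) = 1/(171/2 + (½)*(1/61)) = 1/(171/2 + 1/122) = 1/(5216/61) = 61/5216 ≈ 0.011695)
v(q) + B = -4 + 61/5216 = -20803/5216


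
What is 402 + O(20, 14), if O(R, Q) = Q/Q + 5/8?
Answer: 3229/8 ≈ 403.63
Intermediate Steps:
O(R, Q) = 13/8 (O(R, Q) = 1 + 5*(⅛) = 1 + 5/8 = 13/8)
402 + O(20, 14) = 402 + 13/8 = 3229/8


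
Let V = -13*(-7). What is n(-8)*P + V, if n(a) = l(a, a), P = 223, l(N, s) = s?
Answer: -1693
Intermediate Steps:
V = 91
n(a) = a
n(-8)*P + V = -8*223 + 91 = -1784 + 91 = -1693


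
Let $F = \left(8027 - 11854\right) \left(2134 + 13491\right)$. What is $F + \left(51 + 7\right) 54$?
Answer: $-59793743$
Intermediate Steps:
$F = -59796875$ ($F = \left(-3827\right) 15625 = -59796875$)
$F + \left(51 + 7\right) 54 = -59796875 + \left(51 + 7\right) 54 = -59796875 + 58 \cdot 54 = -59796875 + 3132 = -59793743$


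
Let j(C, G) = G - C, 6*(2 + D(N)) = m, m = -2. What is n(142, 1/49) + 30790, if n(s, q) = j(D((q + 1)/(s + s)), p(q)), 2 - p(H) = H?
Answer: 4526764/147 ≈ 30794.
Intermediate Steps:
p(H) = 2 - H
D(N) = -7/3 (D(N) = -2 + (1/6)*(-2) = -2 - 1/3 = -7/3)
n(s, q) = 13/3 - q (n(s, q) = (2 - q) - 1*(-7/3) = (2 - q) + 7/3 = 13/3 - q)
n(142, 1/49) + 30790 = (13/3 - 1/49) + 30790 = 634/147 + 30790 = 4526764/147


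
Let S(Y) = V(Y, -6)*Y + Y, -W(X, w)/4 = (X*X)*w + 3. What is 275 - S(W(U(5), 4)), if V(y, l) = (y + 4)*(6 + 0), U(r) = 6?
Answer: -2059489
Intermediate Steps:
V(y, l) = 24 + 6*y (V(y, l) = (4 + y)*6 = 24 + 6*y)
W(X, w) = -12 - 4*w*X**2 (W(X, w) = -4*((X*X)*w + 3) = -4*(X**2*w + 3) = -4*(w*X**2 + 3) = -4*(3 + w*X**2) = -12 - 4*w*X**2)
S(Y) = Y + Y*(24 + 6*Y) (S(Y) = (24 + 6*Y)*Y + Y = Y*(24 + 6*Y) + Y = Y + Y*(24 + 6*Y))
275 - S(W(U(5), 4)) = 275 - (-12 - 4*4*6**2)*(25 + 6*(-12 - 4*4*6**2)) = 275 - (-12 - 4*4*36)*(25 + 6*(-12 - 4*4*36)) = 275 - (-12 - 576)*(25 + 6*(-12 - 576)) = 275 - (-588)*(25 + 6*(-588)) = 275 - (-588)*(25 - 3528) = 275 - (-588)*(-3503) = 275 - 1*2059764 = 275 - 2059764 = -2059489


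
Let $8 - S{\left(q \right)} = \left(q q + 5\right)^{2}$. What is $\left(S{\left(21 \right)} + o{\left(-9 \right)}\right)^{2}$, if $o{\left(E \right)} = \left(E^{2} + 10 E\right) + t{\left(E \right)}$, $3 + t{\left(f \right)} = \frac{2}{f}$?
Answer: $\frac{3205109639524}{81} \approx 3.9569 \cdot 10^{10}$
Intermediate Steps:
$t{\left(f \right)} = -3 + \frac{2}{f}$
$o{\left(E \right)} = -3 + E^{2} + \frac{2}{E} + 10 E$ ($o{\left(E \right)} = \left(E^{2} + 10 E\right) - \left(3 - \frac{2}{E}\right) = -3 + E^{2} + \frac{2}{E} + 10 E$)
$S{\left(q \right)} = 8 - \left(5 + q^{2}\right)^{2}$ ($S{\left(q \right)} = 8 - \left(q q + 5\right)^{2} = 8 - \left(q^{2} + 5\right)^{2} = 8 - \left(5 + q^{2}\right)^{2}$)
$\left(S{\left(21 \right)} + o{\left(-9 \right)}\right)^{2} = \left(\left(8 - \left(5 + 21^{2}\right)^{2}\right) + \left(-3 + \left(-9\right)^{2} + \frac{2}{-9} + 10 \left(-9\right)\right)\right)^{2} = \left(\left(8 - \left(5 + 441\right)^{2}\right) + \left(-3 + 81 + 2 \left(- \frac{1}{9}\right) - 90\right)\right)^{2} = \left(\left(8 - 446^{2}\right) - \frac{110}{9}\right)^{2} = \left(\left(8 - 198916\right) - \frac{110}{9}\right)^{2} = \left(-198908 - \frac{110}{9}\right)^{2} = \left(- \frac{1790282}{9}\right)^{2} = \frac{3205109639524}{81}$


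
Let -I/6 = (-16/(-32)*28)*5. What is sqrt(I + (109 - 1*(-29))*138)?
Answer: 8*sqrt(291) ≈ 136.47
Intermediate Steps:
I = -420 (I = -6*-16/(-32)*28*5 = -6*-16*(-1/32)*28*5 = -6*(1/2)*28*5 = -84*5 = -6*70 = -420)
sqrt(I + (109 - 1*(-29))*138) = sqrt(-420 + (109 - 1*(-29))*138) = sqrt(-420 + (109 + 29)*138) = sqrt(-420 + 138*138) = sqrt(-420 + 19044) = sqrt(18624) = 8*sqrt(291)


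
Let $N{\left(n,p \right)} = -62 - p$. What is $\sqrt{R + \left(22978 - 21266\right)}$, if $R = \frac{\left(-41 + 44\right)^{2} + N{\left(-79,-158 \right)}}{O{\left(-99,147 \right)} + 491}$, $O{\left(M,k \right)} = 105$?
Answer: $\frac{\sqrt{152048093}}{298} \approx 41.378$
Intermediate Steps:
$R = \frac{105}{596}$ ($R = \frac{\left(-41 + 44\right)^{2} - -96}{105 + 491} = \frac{3^{2} + \left(-62 + 158\right)}{596} = \left(9 + 96\right) \frac{1}{596} = 105 \cdot \frac{1}{596} = \frac{105}{596} \approx 0.17617$)
$\sqrt{R + \left(22978 - 21266\right)} = \sqrt{\frac{105}{596} + \left(22978 - 21266\right)} = \sqrt{\frac{105}{596} + 1712} = \sqrt{\frac{1020457}{596}} = \frac{\sqrt{152048093}}{298}$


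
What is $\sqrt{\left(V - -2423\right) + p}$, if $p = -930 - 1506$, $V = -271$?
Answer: $2 i \sqrt{71} \approx 16.852 i$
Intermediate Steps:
$p = -2436$ ($p = -930 - 1506 = -2436$)
$\sqrt{\left(V - -2423\right) + p} = \sqrt{\left(-271 - -2423\right) - 2436} = \sqrt{\left(-271 + 2423\right) - 2436} = \sqrt{2152 - 2436} = \sqrt{-284} = 2 i \sqrt{71}$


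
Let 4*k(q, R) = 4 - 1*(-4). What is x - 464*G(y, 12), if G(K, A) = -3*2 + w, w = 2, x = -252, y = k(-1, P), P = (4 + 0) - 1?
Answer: 1604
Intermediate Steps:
P = 3 (P = 4 - 1 = 3)
k(q, R) = 2 (k(q, R) = (4 - 1*(-4))/4 = (4 + 4)/4 = (¼)*8 = 2)
y = 2
G(K, A) = -4 (G(K, A) = -3*2 + 2 = -6 + 2 = -4)
x - 464*G(y, 12) = -252 - 464*(-4) = -252 + 1856 = 1604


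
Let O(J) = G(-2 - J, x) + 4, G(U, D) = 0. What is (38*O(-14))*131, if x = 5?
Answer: 19912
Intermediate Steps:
O(J) = 4 (O(J) = 0 + 4 = 4)
(38*O(-14))*131 = (38*4)*131 = 152*131 = 19912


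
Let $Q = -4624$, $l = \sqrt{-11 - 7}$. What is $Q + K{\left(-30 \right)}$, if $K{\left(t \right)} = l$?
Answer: $-4624 + 3 i \sqrt{2} \approx -4624.0 + 4.2426 i$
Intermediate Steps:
$l = 3 i \sqrt{2}$ ($l = \sqrt{-18} = 3 i \sqrt{2} \approx 4.2426 i$)
$K{\left(t \right)} = 3 i \sqrt{2}$
$Q + K{\left(-30 \right)} = -4624 + 3 i \sqrt{2}$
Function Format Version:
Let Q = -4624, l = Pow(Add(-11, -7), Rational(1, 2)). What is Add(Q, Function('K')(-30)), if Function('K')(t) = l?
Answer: Add(-4624, Mul(3, I, Pow(2, Rational(1, 2)))) ≈ Add(-4624.0, Mul(4.2426, I))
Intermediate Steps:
l = Mul(3, I, Pow(2, Rational(1, 2))) (l = Pow(-18, Rational(1, 2)) = Mul(3, I, Pow(2, Rational(1, 2))) ≈ Mul(4.2426, I))
Function('K')(t) = Mul(3, I, Pow(2, Rational(1, 2)))
Add(Q, Function('K')(-30)) = Add(-4624, Mul(3, I, Pow(2, Rational(1, 2))))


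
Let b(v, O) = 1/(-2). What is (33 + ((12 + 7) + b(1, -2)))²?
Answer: 10609/4 ≈ 2652.3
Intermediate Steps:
b(v, O) = -½
(33 + ((12 + 7) + b(1, -2)))² = (33 + ((12 + 7) - ½))² = (33 + (19 - ½))² = (33 + 37/2)² = (103/2)² = 10609/4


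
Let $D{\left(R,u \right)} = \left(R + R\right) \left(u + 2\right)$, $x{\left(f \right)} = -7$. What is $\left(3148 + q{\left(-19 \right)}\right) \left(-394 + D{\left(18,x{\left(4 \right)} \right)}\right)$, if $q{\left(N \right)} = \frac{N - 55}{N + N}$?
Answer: $- \frac{34353326}{19} \approx -1.8081 \cdot 10^{6}$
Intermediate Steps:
$q{\left(N \right)} = \frac{-55 + N}{2 N}$
$D{\left(R,u \right)} = 2 R \left(2 + u\right)$
$\left(3148 + q{\left(-19 \right)}\right) \left(-394 + D{\left(18,x{\left(4 \right)} \right)}\right) = \left(3148 + \frac{-55 - 19}{2 \left(-19\right)}\right) \left(-394 + 2 \cdot 18 \left(2 - 7\right)\right) = \left(3148 + \frac{1}{2} \left(- \frac{1}{19}\right) \left(-74\right)\right) \left(-394 + 2 \cdot 18 \left(-5\right)\right) = \left(3148 + \frac{37}{19}\right) \left(-394 - 180\right) = \frac{59849}{19} \left(-574\right) = - \frac{34353326}{19}$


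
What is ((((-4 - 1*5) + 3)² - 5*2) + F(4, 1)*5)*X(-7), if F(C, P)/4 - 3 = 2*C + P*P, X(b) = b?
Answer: -1862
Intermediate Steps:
F(C, P) = 12 + 4*P² + 8*C (F(C, P) = 12 + 4*(2*C + P*P) = 12 + 4*(2*C + P²) = 12 + 4*(P² + 2*C) = 12 + (4*P² + 8*C) = 12 + 4*P² + 8*C)
((((-4 - 1*5) + 3)² - 5*2) + F(4, 1)*5)*X(-7) = ((((-4 - 1*5) + 3)² - 5*2) + (12 + 4*1² + 8*4)*5)*(-7) = ((((-4 - 5) + 3)² - 10) + (12 + 4*1 + 32)*5)*(-7) = (((-9 + 3)² - 10) + (12 + 4 + 32)*5)*(-7) = (((-6)² - 10) + 48*5)*(-7) = ((36 - 10) + 240)*(-7) = (26 + 240)*(-7) = 266*(-7) = -1862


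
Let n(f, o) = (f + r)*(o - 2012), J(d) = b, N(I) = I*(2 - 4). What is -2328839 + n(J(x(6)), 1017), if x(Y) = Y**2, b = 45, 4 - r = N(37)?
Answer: -2451224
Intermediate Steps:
N(I) = -2*I (N(I) = I*(-2) = -2*I)
r = 78 (r = 4 - (-2)*37 = 4 - 1*(-74) = 4 + 74 = 78)
J(d) = 45
n(f, o) = (-2012 + o)*(78 + f) (n(f, o) = (f + 78)*(o - 2012) = (78 + f)*(-2012 + o) = (-2012 + o)*(78 + f))
-2328839 + n(J(x(6)), 1017) = -2328839 + (-156936 - 2012*45 + 78*1017 + 45*1017) = -2328839 + (-156936 - 90540 + 79326 + 45765) = -2328839 - 122385 = -2451224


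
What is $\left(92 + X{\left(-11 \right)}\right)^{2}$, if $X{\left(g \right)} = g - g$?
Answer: $8464$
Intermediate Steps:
$X{\left(g \right)} = 0$
$\left(92 + X{\left(-11 \right)}\right)^{2} = \left(92 + 0\right)^{2} = 92^{2} = 8464$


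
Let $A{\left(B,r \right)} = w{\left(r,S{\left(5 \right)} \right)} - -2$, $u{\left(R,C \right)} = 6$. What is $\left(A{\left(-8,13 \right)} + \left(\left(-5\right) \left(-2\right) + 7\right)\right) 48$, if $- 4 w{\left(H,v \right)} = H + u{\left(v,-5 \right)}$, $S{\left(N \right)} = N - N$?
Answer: $684$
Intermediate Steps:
$S{\left(N \right)} = 0$
$w{\left(H,v \right)} = - \frac{3}{2} - \frac{H}{4}$ ($w{\left(H,v \right)} = - \frac{H + 6}{4} = - \frac{6 + H}{4} = - \frac{3}{2} - \frac{H}{4}$)
$A{\left(B,r \right)} = \frac{1}{2} - \frac{r}{4}$ ($A{\left(B,r \right)} = \left(- \frac{3}{2} - \frac{r}{4}\right) - -2 = \left(- \frac{3}{2} - \frac{r}{4}\right) + 2 = \frac{1}{2} - \frac{r}{4}$)
$\left(A{\left(-8,13 \right)} + \left(\left(-5\right) \left(-2\right) + 7\right)\right) 48 = \left(\left(\frac{1}{2} - \frac{13}{4}\right) + \left(\left(-5\right) \left(-2\right) + 7\right)\right) 48 = \left(\left(\frac{1}{2} - \frac{13}{4}\right) + \left(10 + 7\right)\right) 48 = \left(- \frac{11}{4} + 17\right) 48 = \frac{57}{4} \cdot 48 = 684$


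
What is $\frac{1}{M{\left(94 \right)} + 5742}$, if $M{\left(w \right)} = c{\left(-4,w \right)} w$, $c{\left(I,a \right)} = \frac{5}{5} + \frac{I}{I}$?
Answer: $\frac{1}{5930} \approx 0.00016863$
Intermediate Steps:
$c{\left(I,a \right)} = 2$ ($c{\left(I,a \right)} = 5 \cdot \frac{1}{5} + 1 = 1 + 1 = 2$)
$M{\left(w \right)} = 2 w$
$\frac{1}{M{\left(94 \right)} + 5742} = \frac{1}{2 \cdot 94 + 5742} = \frac{1}{188 + 5742} = \frac{1}{5930}$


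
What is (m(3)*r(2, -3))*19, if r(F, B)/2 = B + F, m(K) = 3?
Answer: -114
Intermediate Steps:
r(F, B) = 2*B + 2*F (r(F, B) = 2*(B + F) = 2*B + 2*F)
(m(3)*r(2, -3))*19 = (3*(2*(-3) + 2*2))*19 = (3*(-6 + 4))*19 = (3*(-2))*19 = -6*19 = -114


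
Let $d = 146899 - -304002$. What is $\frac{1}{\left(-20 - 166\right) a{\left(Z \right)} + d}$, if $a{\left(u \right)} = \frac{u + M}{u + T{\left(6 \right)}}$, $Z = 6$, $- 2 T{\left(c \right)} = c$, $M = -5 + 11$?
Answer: $\frac{1}{450157} \approx 2.2214 \cdot 10^{-6}$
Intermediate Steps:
$M = 6$
$T{\left(c \right)} = - \frac{c}{2}$
$a{\left(u \right)} = \frac{6 + u}{-3 + u}$ ($a{\left(u \right)} = \frac{u + 6}{u - 3} = \frac{6 + u}{u - 3} = \frac{6 + u}{-3 + u}$)
$d = 450901$ ($d = 146899 + 304002 = 450901$)
$\frac{1}{\left(-20 - 166\right) a{\left(Z \right)} + d} = \frac{1}{\left(-20 - 166\right) \frac{6 + 6}{-3 + 6} + 450901} = \frac{1}{- 186 \cdot \frac{1}{3} \cdot 12 + 450901} = \frac{1}{\left(-186\right) 4 + 450901} = \frac{1}{-744 + 450901} = \frac{1}{450157}$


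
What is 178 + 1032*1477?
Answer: 1524442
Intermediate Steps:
178 + 1032*1477 = 178 + 1524264 = 1524442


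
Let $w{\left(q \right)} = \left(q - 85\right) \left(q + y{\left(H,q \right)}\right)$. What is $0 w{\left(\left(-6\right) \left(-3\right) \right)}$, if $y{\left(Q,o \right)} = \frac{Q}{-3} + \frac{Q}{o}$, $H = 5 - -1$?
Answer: $0$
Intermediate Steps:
$H = 6$ ($H = 5 + 1 = 6$)
$y{\left(Q,o \right)} = - \frac{Q}{3} + \frac{Q}{o}$ ($y{\left(Q,o \right)} = Q \left(- \frac{1}{3}\right) + \frac{Q}{o} = - \frac{Q}{3} + \frac{Q}{o}$)
$w{\left(q \right)} = \left(-85 + q\right) \left(-2 + q + \frac{6}{q}\right)$ ($w{\left(q \right)} = \left(q - 85\right) \left(q + \left(\left(- \frac{1}{3}\right) 6 + \frac{6}{q}\right)\right) = \left(-85 + q\right) \left(q - \left(2 - \frac{6}{q}\right)\right) = \left(-85 + q\right) \left(-2 + q + \frac{6}{q}\right)$)
$0 w{\left(\left(-6\right) \left(-3\right) \right)} = 0 \left(176 + \left(\left(-6\right) \left(-3\right)\right)^{2} - \frac{510}{\left(-6\right) \left(-3\right)} - 87 \left(\left(-6\right) \left(-3\right)\right)\right) = 0 \left(176 + 18^{2} - \frac{510}{18} - 1566\right) = 0 \left(176 + 324 - \frac{85}{3} - 1566\right) = 0 \left(- \frac{3283}{3}\right) = 0$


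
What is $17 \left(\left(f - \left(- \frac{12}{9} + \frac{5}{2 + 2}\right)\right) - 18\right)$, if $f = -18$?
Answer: $- \frac{7327}{12} \approx -610.58$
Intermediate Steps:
$17 \left(\left(f - \left(- \frac{12}{9} + \frac{5}{2 + 2}\right)\right) - 18\right) = 17 \left(\left(-18 - \left(- \frac{12}{9} + \frac{5}{2 + 2}\right)\right) - 18\right) = 17 \left(\left(-18 - \left(\left(-12\right) \frac{1}{9} + \frac{5}{4}\right)\right) - 18\right) = 17 \left(\left(-18 - \left(- \frac{4}{3} + 5 \cdot \frac{1}{4}\right)\right) - 18\right) = 17 \left(\left(-18 - \left(- \frac{4}{3} + \frac{5}{4}\right)\right) - 18\right) = 17 \left(\left(-18 - - \frac{1}{12}\right) - 18\right) = 17 \left(\left(-18 + \frac{1}{12}\right) - 18\right) = 17 \left(- \frac{215}{12} - 18\right) = 17 \left(- \frac{431}{12}\right) = - \frac{7327}{12}$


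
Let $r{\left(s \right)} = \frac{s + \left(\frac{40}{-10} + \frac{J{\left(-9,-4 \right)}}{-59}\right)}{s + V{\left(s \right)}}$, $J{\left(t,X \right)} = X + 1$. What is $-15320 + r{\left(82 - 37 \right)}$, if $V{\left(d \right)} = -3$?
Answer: $- \frac{2711467}{177} \approx -15319.0$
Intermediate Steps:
$J{\left(t,X \right)} = 1 + X$
$r{\left(s \right)} = \frac{- \frac{233}{59} + s}{-3 + s}$ ($r{\left(s \right)} = \frac{s + \left(\frac{40}{-10} + \frac{1 - 4}{-59}\right)}{s - 3} = \frac{s + \left(40 \left(- \frac{1}{10}\right) - - \frac{3}{59}\right)}{-3 + s} = \frac{s + \left(-4 + \frac{3}{59}\right)}{-3 + s} = \frac{s - \frac{233}{59}}{-3 + s} = \frac{- \frac{233}{59} + s}{-3 + s}$)
$-15320 + r{\left(82 - 37 \right)} = -15320 + \frac{- \frac{233}{59} + \left(82 - 37\right)}{-3 + \left(82 - 37\right)} = -15320 + \frac{- \frac{233}{59} + 45}{-3 + 45} = -15320 + \frac{1}{42} \cdot \frac{2422}{59} = -15320 + \frac{173}{177} = - \frac{2711467}{177}$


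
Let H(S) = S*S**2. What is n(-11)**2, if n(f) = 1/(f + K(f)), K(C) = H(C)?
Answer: 1/1800964 ≈ 5.5526e-7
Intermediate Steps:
H(S) = S**3
K(C) = C**3
n(f) = 1/(f + f**3)
n(-11)**2 = (1/(-11 + (-11)**3))**2 = (1/(-11 - 1331))**2 = (1/(-1342))**2 = (-1/1342)**2 = 1/1800964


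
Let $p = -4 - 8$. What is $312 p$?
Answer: $-3744$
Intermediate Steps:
$p = -12$
$312 p = 312 \left(-12\right) = -3744$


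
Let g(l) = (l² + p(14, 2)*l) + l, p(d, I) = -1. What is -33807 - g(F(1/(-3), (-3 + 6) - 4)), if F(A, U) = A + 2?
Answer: -304288/9 ≈ -33810.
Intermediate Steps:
F(A, U) = 2 + A
g(l) = l² (g(l) = (l² - l) + l = l²)
-33807 - g(F(1/(-3), (-3 + 6) - 4)) = -33807 - (2 + 1/(-3))² = -33807 - (2 - ⅓)² = -33807 - (5/3)² = -33807 - 1*25/9 = -33807 - 25/9 = -304288/9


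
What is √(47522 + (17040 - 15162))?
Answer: 10*√494 ≈ 222.26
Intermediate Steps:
√(47522 + (17040 - 15162)) = √(47522 + 1878) = √49400 = 10*√494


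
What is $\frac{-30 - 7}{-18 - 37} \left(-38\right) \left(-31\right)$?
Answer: $\frac{43586}{55} \approx 792.47$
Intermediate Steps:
$\frac{-30 - 7}{-18 - 37} \left(-38\right) \left(-31\right) = - \frac{37}{-55} \left(-38\right) \left(-31\right) = \left(-37\right) \left(- \frac{1}{55}\right) \left(-38\right) \left(-31\right) = \frac{37}{55} \left(-38\right) \left(-31\right) = \left(- \frac{1406}{55}\right) \left(-31\right) = \frac{43586}{55}$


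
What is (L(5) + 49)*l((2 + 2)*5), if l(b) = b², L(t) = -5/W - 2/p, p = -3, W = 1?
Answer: 53600/3 ≈ 17867.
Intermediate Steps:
L(t) = -13/3 (L(t) = -5/1 - 2/(-3) = -5*1 - 2*(-⅓) = -5 + ⅔ = -13/3)
(L(5) + 49)*l((2 + 2)*5) = (-13/3 + 49)*((2 + 2)*5)² = 134*(4*5)²/3 = (134/3)*20² = (134/3)*400 = 53600/3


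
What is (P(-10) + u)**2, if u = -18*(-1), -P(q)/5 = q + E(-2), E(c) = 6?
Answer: 1444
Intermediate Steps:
P(q) = -30 - 5*q (P(q) = -5*(q + 6) = -5*(6 + q) = -30 - 5*q)
u = 18
(P(-10) + u)**2 = ((-30 - 5*(-10)) + 18)**2 = ((-30 + 50) + 18)**2 = (20 + 18)**2 = 38**2 = 1444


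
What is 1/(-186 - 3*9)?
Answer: -1/213 ≈ -0.0046948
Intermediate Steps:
1/(-186 - 3*9) = 1/(-186 - 27) = 1/(-213) = -1/213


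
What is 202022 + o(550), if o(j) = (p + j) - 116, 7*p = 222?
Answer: 1417414/7 ≈ 2.0249e+5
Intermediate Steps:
p = 222/7 (p = (⅐)*222 = 222/7 ≈ 31.714)
o(j) = -590/7 + j (o(j) = (222/7 + j) - 116 = -590/7 + j)
202022 + o(550) = 202022 + (-590/7 + 550) = 202022 + 3260/7 = 1417414/7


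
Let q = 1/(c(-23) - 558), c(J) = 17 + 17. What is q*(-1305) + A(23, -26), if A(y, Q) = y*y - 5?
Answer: 275881/524 ≈ 526.49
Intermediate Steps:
c(J) = 34
A(y, Q) = -5 + y² (A(y, Q) = y² - 5 = -5 + y²)
q = -1/524 (q = 1/(34 - 558) = 1/(-524) = -1/524 ≈ -0.0019084)
q*(-1305) + A(23, -26) = -1/524*(-1305) + (-5 + 23²) = 1305/524 + (-5 + 529) = 1305/524 + 524 = 275881/524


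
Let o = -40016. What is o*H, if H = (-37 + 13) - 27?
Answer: 2040816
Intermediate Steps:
H = -51 (H = -24 - 27 = -51)
o*H = -40016*(-51) = 2040816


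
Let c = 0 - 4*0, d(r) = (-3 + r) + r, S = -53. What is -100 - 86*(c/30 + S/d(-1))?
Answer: -5058/5 ≈ -1011.6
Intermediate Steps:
d(r) = -3 + 2*r
c = 0 (c = 0 + 0 = 0)
-100 - 86*(c/30 + S/d(-1)) = -100 - 86*(0/30 - 53/(-3 + 2*(-1))) = -100 - 86*(0*(1/30) - 53/(-3 - 2)) = -100 - 86*(0 - 53/(-5)) = -100 - 86*(0 - 53*(-⅕)) = -100 - 86*(0 + 53/5) = -100 - 86*53/5 = -100 - 4558/5 = -5058/5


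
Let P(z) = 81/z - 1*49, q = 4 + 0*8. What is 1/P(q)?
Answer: -4/115 ≈ -0.034783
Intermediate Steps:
q = 4 (q = 4 + 0 = 4)
P(z) = -49 + 81/z (P(z) = 81/z - 49 = -49 + 81/z)
1/P(q) = 1/(-49 + 81/4) = 1/(-115/4) = -4/115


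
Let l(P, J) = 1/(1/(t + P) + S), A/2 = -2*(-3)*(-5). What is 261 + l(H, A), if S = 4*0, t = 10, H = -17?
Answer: 254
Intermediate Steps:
S = 0
A = -60 (A = 2*(-2*(-3)*(-5)) = 2*(6*(-5)) = 2*(-30) = -60)
l(P, J) = 10 + P (l(P, J) = 1/(1/(10 + P) + 0) = 1/(1/(10 + P)) = 10 + P)
261 + l(H, A) = 261 + (10 - 17) = 261 - 7 = 254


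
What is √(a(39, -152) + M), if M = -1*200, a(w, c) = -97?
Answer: 3*I*√33 ≈ 17.234*I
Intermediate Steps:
M = -200
√(a(39, -152) + M) = √(-97 - 200) = √(-297) = 3*I*√33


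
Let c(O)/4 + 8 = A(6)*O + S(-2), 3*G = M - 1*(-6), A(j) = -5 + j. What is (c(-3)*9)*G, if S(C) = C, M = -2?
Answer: -624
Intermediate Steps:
G = 4/3 (G = (-2 - 1*(-6))/3 = (-2 + 6)/3 = (⅓)*4 = 4/3 ≈ 1.3333)
c(O) = -40 + 4*O (c(O) = -32 + 4*((-5 + 6)*O - 2) = -32 + 4*(1*O - 2) = -32 + 4*(O - 2) = -32 + 4*(-2 + O) = -32 + (-8 + 4*O) = -40 + 4*O)
(c(-3)*9)*G = ((-40 + 4*(-3))*9)*(4/3) = ((-40 - 12)*9)*(4/3) = -52*9*(4/3) = -468*4/3 = -624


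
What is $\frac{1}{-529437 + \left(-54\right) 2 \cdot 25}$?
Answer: $- \frac{1}{532137} \approx -1.8792 \cdot 10^{-6}$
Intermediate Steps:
$\frac{1}{-529437 + \left(-54\right) 2 \cdot 25} = \frac{1}{-529437 - 2700} = \frac{1}{-532137} = - \frac{1}{532137}$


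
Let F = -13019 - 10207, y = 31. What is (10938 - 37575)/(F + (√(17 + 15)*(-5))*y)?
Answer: 309335481/269339138 - 4128735*√2/134669569 ≈ 1.1051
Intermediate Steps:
F = -23226
(10938 - 37575)/(F + (√(17 + 15)*(-5))*y) = (10938 - 37575)/(-23226 + (√(17 + 15)*(-5))*31) = -26637/(-23226 + (√32*(-5))*31) = -26637/(-23226 + ((4*√2)*(-5))*31) = -26637/(-23226 - 20*√2*31) = -26637/(-23226 - 620*√2)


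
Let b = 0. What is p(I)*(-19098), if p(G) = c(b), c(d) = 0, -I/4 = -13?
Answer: 0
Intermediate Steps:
I = 52 (I = -4*(-13) = 52)
p(G) = 0
p(I)*(-19098) = 0*(-19098) = 0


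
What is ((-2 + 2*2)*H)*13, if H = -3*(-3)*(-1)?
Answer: -234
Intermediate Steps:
H = -9 (H = 9*(-1) = -9)
((-2 + 2*2)*H)*13 = ((-2 + 2*2)*(-9))*13 = ((-2 + 4)*(-9))*13 = (2*(-9))*13 = -18*13 = -234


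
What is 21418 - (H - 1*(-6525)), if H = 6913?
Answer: 7980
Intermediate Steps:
21418 - (H - 1*(-6525)) = 21418 - (6913 - 1*(-6525)) = 21418 - (6913 + 6525) = 21418 - 1*13438 = 21418 - 13438 = 7980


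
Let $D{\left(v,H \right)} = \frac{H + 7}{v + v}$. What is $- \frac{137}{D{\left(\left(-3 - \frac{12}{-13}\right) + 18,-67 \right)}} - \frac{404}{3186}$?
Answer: $\frac{15032369}{207090} \approx 72.589$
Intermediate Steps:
$D{\left(v,H \right)} = \frac{7 + H}{2 v}$
$- \frac{137}{D{\left(\left(-3 - \frac{12}{-13}\right) + 18,-67 \right)}} - \frac{404}{3186} = - \frac{137}{\frac{1}{2} \frac{1}{\left(-3 - \frac{12}{-13}\right) + 18} \left(7 - 67\right)} - \frac{404}{3186} = - \frac{137}{\frac{1}{2} \frac{1}{\left(-3 - 12 \left(- \frac{1}{13}\right)\right) + 18} \left(-60\right)} - \frac{202}{1593} = - \frac{137}{\frac{1}{2} \frac{1}{\left(-3 - - \frac{12}{13}\right) + 18} \left(-60\right)} - \frac{202}{1593} = - \frac{137}{\frac{1}{2} \frac{1}{\left(-3 + \frac{12}{13}\right) + 18} \left(-60\right)} - \frac{202}{1593} = - \frac{137}{\frac{1}{2} \frac{1}{- \frac{27}{13} + 18} \left(-60\right)} - \frac{202}{1593} = - \frac{137}{\frac{1}{2} \frac{1}{\frac{207}{13}} \left(-60\right)} - \frac{202}{1593} = - \frac{137}{\frac{1}{2} \cdot \frac{13}{207} \left(-60\right)} - \frac{202}{1593} = - \frac{137}{- \frac{130}{69}} - \frac{202}{1593} = \left(-137\right) \left(- \frac{69}{130}\right) - \frac{202}{1593} = \frac{9453}{130} - \frac{202}{1593} = \frac{15032369}{207090}$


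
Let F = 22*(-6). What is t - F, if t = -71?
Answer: 61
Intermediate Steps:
F = -132
t - F = -71 - 1*(-132) = -71 + 132 = 61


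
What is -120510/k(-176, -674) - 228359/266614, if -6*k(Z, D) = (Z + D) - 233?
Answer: -64341743879/96247654 ≈ -668.50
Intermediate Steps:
k(Z, D) = 233/6 - D/6 - Z/6 (k(Z, D) = -((Z + D) - 233)/6 = -((D + Z) - 233)/6 = -(-233 + D + Z)/6 = 233/6 - D/6 - Z/6)
-120510/k(-176, -674) - 228359/266614 = -120510/(233/6 - ⅙*(-674) - ⅙*(-176)) - 228359/266614 = -120510/(233/6 + 337/3 + 88/3) - 228359*1/266614 = -120510/361/2 - 228359/266614 = -120510*2/361 - 228359/266614 = -241020/361 - 228359/266614 = -64341743879/96247654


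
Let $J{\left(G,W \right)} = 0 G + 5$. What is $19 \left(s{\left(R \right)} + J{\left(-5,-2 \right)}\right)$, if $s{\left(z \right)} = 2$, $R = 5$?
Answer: $133$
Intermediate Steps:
$J{\left(G,W \right)} = 5$ ($J{\left(G,W \right)} = 0 + 5 = 5$)
$19 \left(s{\left(R \right)} + J{\left(-5,-2 \right)}\right) = 19 \left(2 + 5\right) = 19 \cdot 7 = 133$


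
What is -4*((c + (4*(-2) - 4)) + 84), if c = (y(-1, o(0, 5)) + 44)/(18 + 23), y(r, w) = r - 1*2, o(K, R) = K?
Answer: -292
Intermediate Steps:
y(r, w) = -2 + r (y(r, w) = r - 2 = -2 + r)
c = 1 (c = ((-2 - 1) + 44)/(18 + 23) = (-3 + 44)/41 = 41*(1/41) = 1)
-4*((c + (4*(-2) - 4)) + 84) = -4*((1 + (4*(-2) - 4)) + 84) = -4*((1 + (-8 - 4)) + 84) = -4*((1 - 12) + 84) = -4*(-11 + 84) = -4*73 = -292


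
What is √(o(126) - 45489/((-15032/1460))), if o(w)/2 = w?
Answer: √65954782758/3758 ≈ 68.339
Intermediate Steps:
o(w) = 2*w
√(o(126) - 45489/((-15032/1460))) = √(2*126 - 45489/((-15032/1460))) = √(252 - 45489/((-15032*1/1460))) = √(252 - 45489/(-3758/365)) = √(252 - 45489*(-365/3758)) = √(252 + 16603485/3758) = √(17550501/3758) = √65954782758/3758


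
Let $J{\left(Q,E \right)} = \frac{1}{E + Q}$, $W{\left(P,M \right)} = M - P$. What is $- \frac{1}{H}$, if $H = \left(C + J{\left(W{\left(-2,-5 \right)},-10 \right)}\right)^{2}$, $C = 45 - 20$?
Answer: $- \frac{169}{104976} \approx -0.0016099$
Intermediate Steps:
$C = 25$ ($C = 45 - 20 = 25$)
$H = \frac{104976}{169}$ ($H = \left(25 + \frac{1}{-10 - 3}\right)^{2} = \left(25 + \frac{1}{-13}\right)^{2} = \left(25 - \frac{1}{13}\right)^{2} = \left(\frac{324}{13}\right)^{2} = \frac{104976}{169} \approx 621.16$)
$- \frac{1}{H} = - \frac{1}{\frac{104976}{169}} = \left(-1\right) \frac{169}{104976} = - \frac{169}{104976}$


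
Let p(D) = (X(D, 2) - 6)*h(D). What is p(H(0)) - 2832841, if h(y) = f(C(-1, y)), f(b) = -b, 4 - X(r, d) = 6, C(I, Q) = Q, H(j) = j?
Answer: -2832841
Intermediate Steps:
X(r, d) = -2 (X(r, d) = 4 - 1*6 = 4 - 6 = -2)
h(y) = -y
p(D) = 8*D (p(D) = (-2 - 6)*(-D) = -(-8)*D = 8*D)
p(H(0)) - 2832841 = 8*0 - 2832841 = 0 - 2832841 = -2832841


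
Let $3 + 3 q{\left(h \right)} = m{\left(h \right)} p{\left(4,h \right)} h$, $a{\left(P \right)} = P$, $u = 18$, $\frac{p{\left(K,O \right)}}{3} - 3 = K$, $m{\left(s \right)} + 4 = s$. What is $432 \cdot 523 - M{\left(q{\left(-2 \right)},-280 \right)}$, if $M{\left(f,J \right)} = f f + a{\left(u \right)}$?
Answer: $219029$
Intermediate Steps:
$m{\left(s \right)} = -4 + s$
$p{\left(K,O \right)} = 9 + 3 K$
$q{\left(h \right)} = -1 + \frac{h \left(-84 + 21 h\right)}{3}$ ($q{\left(h \right)} = -1 + \frac{\left(-4 + h\right) \left(9 + 3 \cdot 4\right) h}{3} = -1 + \frac{\left(-4 + h\right) \left(9 + 12\right) h}{3} = -1 + \frac{\left(-4 + h\right) 21 h}{3} = -1 + \frac{\left(-84 + 21 h\right) h}{3} = -1 + \frac{h \left(-84 + 21 h\right)}{3}$)
$M{\left(f,J \right)} = 18 + f^{2}$ ($M{\left(f,J \right)} = f f + 18 = f^{2} + 18 = 18 + f^{2}$)
$432 \cdot 523 - M{\left(q{\left(-2 \right)},-280 \right)} = 432 \cdot 523 - \left(18 + \left(-1 + 7 \left(-2\right) \left(-4 - 2\right)\right)^{2}\right) = 225936 - \left(18 + \left(-1 + 7 \left(-2\right) \left(-6\right)\right)^{2}\right) = 225936 - \left(18 + \left(-1 + 84\right)^{2}\right) = 225936 - \left(18 + 83^{2}\right) = 225936 - \left(18 + 6889\right) = 225936 - 6907 = 219029$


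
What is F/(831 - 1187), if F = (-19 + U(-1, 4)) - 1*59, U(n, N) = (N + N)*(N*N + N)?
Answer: -41/178 ≈ -0.23034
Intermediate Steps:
U(n, N) = 2*N*(N + N²) (U(n, N) = (2*N)*(N² + N) = (2*N)*(N + N²) = 2*N*(N + N²))
F = 82 (F = (-19 + 2*4²*(1 + 4)) - 1*59 = (-19 + 2*16*5) - 59 = (-19 + 160) - 59 = 141 - 59 = 82)
F/(831 - 1187) = 82/(831 - 1187) = 82/(-356) = -1/356*82 = -41/178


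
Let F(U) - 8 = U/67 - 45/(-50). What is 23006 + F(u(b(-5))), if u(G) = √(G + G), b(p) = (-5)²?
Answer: 230149/10 + 5*√2/67 ≈ 23015.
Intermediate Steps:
b(p) = 25
u(G) = √2*√G (u(G) = √(2*G) = √2*√G)
F(U) = 89/10 + U/67 (F(U) = 8 + (U/67 - 45/(-50)) = 8 + (U*(1/67) - 45*(-1/50)) = 8 + (U/67 + 9/10) = 8 + (9/10 + U/67) = 89/10 + U/67)
23006 + F(u(b(-5))) = 23006 + (89/10 + (√2*√25)/67) = 23006 + (89/10 + (√2*5)/67) = 23006 + (89/10 + (5*√2)/67) = 23006 + (89/10 + 5*√2/67) = 230149/10 + 5*√2/67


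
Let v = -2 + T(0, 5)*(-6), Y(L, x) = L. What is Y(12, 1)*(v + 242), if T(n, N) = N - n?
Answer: 2520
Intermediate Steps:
v = -32 (v = -2 + (5 - 1*0)*(-6) = -2 + (5 + 0)*(-6) = -2 + 5*(-6) = -2 - 30 = -32)
Y(12, 1)*(v + 242) = 12*(-32 + 242) = 12*210 = 2520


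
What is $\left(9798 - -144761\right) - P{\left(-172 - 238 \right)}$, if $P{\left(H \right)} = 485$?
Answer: $154074$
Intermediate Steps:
$\left(9798 - -144761\right) - P{\left(-172 - 238 \right)} = \left(9798 - -144761\right) - 485 = \left(9798 + 144761\right) - 485 = 154559 - 485 = 154074$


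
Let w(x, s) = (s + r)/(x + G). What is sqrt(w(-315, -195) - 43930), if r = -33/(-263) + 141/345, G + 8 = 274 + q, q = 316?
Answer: I*sqrt(2864825040172641135)/8075415 ≈ 209.6*I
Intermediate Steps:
G = 582 (G = -8 + (274 + 316) = -8 + 590 = 582)
r = 16156/30245 (r = -33*(-1/263) + 141*(1/345) = 33/263 + 47/115 = 16156/30245 ≈ 0.53417)
w(x, s) = (16156/30245 + s)/(582 + x) (w(x, s) = (s + 16156/30245)/(x + 582) = (16156/30245 + s)/(582 + x))
sqrt(w(-315, -195) - 43930) = sqrt((16156/30245 - 195)/(582 - 315) - 43930) = sqrt(-5881619/30245/267 - 43930) = sqrt((1/267)*(-5881619/30245) - 43930) = sqrt(-5881619/8075415 - 43930) = sqrt(-354758862569/8075415) = I*sqrt(2864825040172641135)/8075415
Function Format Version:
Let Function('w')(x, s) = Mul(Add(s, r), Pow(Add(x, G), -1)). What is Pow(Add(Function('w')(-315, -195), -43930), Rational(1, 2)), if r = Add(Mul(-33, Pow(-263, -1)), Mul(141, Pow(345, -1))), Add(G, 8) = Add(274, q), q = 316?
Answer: Mul(Rational(1, 8075415), I, Pow(2864825040172641135, Rational(1, 2))) ≈ Mul(209.60, I)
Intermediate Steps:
G = 582 (G = Add(-8, Add(274, 316)) = Add(-8, 590) = 582)
r = Rational(16156, 30245) (r = Add(Mul(-33, Rational(-1, 263)), Mul(141, Rational(1, 345))) = Add(Rational(33, 263), Rational(47, 115)) = Rational(16156, 30245) ≈ 0.53417)
Function('w')(x, s) = Mul(Pow(Add(582, x), -1), Add(Rational(16156, 30245), s)) (Function('w')(x, s) = Mul(Add(s, Rational(16156, 30245)), Pow(Add(x, 582), -1)) = Mul(Add(Rational(16156, 30245), s), Pow(Add(582, x), -1)) = Mul(Pow(Add(582, x), -1), Add(Rational(16156, 30245), s)))
Pow(Add(Function('w')(-315, -195), -43930), Rational(1, 2)) = Pow(Add(Mul(Pow(Add(582, -315), -1), Add(Rational(16156, 30245), -195)), -43930), Rational(1, 2)) = Pow(Add(Mul(Pow(267, -1), Rational(-5881619, 30245)), -43930), Rational(1, 2)) = Pow(Add(Mul(Rational(1, 267), Rational(-5881619, 30245)), -43930), Rational(1, 2)) = Pow(Add(Rational(-5881619, 8075415), -43930), Rational(1, 2)) = Pow(Rational(-354758862569, 8075415), Rational(1, 2)) = Mul(Rational(1, 8075415), I, Pow(2864825040172641135, Rational(1, 2)))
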